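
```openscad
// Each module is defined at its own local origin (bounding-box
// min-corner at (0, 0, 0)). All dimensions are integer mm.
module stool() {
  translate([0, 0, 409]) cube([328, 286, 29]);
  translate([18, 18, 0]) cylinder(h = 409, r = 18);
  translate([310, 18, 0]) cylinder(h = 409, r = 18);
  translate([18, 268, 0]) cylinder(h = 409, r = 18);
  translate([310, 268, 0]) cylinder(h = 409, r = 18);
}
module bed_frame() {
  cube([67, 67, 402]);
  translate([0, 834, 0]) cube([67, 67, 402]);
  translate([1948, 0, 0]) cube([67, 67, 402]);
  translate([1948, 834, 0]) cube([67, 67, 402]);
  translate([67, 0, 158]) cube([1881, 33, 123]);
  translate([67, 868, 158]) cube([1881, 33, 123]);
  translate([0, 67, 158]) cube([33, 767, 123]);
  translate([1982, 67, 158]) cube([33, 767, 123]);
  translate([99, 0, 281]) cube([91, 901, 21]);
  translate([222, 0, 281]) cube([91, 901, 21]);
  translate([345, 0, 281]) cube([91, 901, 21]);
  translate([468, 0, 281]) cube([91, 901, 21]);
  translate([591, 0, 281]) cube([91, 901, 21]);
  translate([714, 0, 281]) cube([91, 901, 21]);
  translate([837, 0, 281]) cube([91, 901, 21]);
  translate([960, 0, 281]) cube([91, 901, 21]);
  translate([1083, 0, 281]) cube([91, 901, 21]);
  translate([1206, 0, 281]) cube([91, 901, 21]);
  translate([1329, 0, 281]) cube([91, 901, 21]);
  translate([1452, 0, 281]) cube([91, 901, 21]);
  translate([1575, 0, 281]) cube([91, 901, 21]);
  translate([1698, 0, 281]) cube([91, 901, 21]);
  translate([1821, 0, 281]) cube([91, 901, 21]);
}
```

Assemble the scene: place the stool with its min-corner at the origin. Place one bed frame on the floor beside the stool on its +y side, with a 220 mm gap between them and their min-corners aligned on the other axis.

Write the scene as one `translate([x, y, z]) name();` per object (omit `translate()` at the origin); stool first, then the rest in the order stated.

stool();
translate([0, 506, 0]) bed_frame();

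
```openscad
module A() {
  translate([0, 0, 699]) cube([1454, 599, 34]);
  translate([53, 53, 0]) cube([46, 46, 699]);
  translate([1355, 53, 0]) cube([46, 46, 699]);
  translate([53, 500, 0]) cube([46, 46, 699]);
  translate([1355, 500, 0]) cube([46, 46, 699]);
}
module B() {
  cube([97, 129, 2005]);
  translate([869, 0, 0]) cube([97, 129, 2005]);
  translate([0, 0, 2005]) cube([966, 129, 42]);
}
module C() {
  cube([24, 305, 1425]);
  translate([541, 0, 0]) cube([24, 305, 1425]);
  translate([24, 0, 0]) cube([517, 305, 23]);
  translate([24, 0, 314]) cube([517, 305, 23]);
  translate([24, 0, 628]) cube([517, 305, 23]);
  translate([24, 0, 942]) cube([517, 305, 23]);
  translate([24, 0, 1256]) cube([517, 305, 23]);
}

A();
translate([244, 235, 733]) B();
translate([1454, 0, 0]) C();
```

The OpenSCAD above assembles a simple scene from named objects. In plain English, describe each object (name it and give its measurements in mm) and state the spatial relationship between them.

A is a table with a 1454×599 mm rectangular top, 34 mm thick, top surface at z = 733 mm, supported by four 46×46 mm square legs, each inset 53 mm from the nearest pair of top edges, running from the floor.

B is a door frame. The clear opening is 772 mm wide and 2005 mm high. Two 97 mm wide jambs, 129 mm deep, stand either side of the opening from the floor to the top of the opening. A 42 mm thick head sits across the top of both jambs, spanning the full outside width of the frame.

C is an open bookshelf. Two side panels, each 24 mm thick, 305 mm deep and 1425 mm tall, stand 565 mm apart (outside-to-outside). Between them sit 5 shelves, each 23 mm thick and 305 mm deep, spanning the full gap between the sides. The bottom shelf rests on the floor (its underside at z = 0) and the clear gap between one shelf's top and the next shelf's underside is 291 mm.

The door frame is on top of the table, centred. The bookshelf is against the table's +x side, with their −y faces flush.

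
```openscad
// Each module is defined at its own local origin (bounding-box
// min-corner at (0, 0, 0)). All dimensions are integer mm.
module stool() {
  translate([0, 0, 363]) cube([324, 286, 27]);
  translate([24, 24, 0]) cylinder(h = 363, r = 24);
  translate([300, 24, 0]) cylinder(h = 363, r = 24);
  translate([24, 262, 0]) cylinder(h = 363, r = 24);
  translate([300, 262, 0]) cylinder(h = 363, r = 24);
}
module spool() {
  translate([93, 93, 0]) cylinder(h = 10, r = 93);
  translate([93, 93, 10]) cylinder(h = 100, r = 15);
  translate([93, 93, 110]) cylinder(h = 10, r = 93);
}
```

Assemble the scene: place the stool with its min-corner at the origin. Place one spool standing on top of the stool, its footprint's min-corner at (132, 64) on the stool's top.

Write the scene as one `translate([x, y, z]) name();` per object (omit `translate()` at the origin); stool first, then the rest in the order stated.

stool();
translate([132, 64, 390]) spool();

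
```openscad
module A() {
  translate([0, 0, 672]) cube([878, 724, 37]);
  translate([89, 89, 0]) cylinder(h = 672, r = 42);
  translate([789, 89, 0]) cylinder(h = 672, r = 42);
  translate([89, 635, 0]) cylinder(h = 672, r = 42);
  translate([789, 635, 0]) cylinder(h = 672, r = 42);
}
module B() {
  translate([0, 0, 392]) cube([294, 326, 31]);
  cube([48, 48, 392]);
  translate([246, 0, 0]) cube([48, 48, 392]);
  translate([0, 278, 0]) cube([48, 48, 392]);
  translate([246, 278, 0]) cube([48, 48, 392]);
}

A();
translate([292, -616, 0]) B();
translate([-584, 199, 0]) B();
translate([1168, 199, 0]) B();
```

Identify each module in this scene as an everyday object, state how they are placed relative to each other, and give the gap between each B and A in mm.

A is a table. B is a stool. Three stools sit around the table at the −y, −x, +x sides. The gap between each stool and the table is 290 mm.

Each stool's nearest face is 290 mm from the table's bounding box.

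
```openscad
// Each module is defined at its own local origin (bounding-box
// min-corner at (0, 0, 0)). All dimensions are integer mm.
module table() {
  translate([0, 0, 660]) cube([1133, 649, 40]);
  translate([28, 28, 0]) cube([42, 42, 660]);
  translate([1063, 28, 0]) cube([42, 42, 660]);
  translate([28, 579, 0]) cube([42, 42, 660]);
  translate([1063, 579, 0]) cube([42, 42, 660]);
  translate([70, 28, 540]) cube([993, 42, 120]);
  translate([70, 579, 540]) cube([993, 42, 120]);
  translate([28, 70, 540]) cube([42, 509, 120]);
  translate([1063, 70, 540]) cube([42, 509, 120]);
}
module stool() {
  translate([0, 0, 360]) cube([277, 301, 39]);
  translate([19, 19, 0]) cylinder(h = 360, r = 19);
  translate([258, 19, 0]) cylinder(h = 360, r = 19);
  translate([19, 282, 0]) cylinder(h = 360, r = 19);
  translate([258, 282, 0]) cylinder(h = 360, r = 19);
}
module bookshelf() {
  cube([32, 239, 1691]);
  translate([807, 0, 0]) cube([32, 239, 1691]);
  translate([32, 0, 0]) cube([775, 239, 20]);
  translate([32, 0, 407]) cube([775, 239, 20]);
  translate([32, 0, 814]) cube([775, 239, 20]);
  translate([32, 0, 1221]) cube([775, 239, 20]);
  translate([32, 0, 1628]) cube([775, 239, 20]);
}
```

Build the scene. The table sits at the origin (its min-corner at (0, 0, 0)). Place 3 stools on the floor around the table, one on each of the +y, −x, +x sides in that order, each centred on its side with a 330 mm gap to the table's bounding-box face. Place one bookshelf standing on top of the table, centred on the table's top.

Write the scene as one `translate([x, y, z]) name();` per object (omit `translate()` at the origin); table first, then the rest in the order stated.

table();
translate([428, 979, 0]) stool();
translate([-607, 174, 0]) stool();
translate([1463, 174, 0]) stool();
translate([147, 205, 700]) bookshelf();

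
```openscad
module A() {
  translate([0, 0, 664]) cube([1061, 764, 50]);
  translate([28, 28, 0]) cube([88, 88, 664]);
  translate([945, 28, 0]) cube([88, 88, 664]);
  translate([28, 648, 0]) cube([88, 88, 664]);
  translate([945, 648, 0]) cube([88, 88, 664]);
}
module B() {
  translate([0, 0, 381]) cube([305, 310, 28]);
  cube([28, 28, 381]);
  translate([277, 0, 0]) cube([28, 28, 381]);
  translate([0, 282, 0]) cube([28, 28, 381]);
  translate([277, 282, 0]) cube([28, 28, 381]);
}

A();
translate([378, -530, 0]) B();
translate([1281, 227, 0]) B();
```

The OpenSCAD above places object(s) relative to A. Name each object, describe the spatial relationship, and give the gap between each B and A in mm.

A is a table. B is a stool. Two stools sit around the table at the −y, +x sides. The gap between each stool and the table is 220 mm.

Each stool's nearest face is 220 mm from the table's bounding box.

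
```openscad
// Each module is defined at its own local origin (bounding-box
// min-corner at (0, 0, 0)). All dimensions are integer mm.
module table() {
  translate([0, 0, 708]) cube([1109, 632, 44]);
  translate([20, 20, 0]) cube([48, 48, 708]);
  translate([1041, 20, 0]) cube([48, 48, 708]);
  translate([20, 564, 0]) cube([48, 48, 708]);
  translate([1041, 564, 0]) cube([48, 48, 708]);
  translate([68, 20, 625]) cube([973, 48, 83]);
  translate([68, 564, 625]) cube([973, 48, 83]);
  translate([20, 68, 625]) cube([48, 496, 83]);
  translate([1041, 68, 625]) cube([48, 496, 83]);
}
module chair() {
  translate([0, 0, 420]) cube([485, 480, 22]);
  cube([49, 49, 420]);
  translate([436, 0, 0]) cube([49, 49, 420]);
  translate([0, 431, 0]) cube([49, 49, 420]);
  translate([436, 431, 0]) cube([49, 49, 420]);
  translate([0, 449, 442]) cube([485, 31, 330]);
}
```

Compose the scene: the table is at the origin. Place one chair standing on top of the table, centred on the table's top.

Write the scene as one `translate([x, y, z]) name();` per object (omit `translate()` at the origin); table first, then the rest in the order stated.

table();
translate([312, 76, 752]) chair();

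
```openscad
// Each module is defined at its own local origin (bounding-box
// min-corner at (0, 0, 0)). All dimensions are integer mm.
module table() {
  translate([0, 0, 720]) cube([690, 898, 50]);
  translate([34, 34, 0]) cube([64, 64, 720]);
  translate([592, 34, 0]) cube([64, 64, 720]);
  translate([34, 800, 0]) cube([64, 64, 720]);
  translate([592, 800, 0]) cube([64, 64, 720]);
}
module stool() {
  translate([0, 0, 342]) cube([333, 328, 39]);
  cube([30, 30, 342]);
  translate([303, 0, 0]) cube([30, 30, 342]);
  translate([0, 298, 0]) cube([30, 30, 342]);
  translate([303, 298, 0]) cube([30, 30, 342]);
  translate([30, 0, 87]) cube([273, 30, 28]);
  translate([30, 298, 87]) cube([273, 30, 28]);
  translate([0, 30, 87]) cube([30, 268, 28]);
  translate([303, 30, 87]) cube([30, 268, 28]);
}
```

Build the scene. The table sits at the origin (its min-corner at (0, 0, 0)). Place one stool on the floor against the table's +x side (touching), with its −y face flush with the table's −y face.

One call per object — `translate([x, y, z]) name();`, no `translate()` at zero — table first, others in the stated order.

table();
translate([690, 0, 0]) stool();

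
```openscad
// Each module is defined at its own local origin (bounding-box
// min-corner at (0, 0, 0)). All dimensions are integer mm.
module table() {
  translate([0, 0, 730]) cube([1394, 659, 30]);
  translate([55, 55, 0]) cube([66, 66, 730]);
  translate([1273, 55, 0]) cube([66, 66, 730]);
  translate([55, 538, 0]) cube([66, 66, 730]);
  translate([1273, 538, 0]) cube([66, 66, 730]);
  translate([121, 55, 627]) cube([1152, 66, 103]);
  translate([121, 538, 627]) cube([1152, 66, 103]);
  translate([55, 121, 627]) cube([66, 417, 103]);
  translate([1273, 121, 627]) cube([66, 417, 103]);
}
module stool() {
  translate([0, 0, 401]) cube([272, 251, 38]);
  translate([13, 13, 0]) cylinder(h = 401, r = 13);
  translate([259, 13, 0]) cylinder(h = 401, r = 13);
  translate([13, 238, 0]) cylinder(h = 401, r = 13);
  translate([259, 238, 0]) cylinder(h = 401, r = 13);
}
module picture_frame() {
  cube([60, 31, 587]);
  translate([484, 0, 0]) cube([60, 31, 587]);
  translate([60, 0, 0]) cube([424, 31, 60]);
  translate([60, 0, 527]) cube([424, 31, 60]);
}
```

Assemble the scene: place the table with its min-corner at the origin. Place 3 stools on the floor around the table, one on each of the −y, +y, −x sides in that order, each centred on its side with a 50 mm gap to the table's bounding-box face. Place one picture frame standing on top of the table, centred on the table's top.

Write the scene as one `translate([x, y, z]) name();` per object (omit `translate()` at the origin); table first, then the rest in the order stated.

table();
translate([561, -301, 0]) stool();
translate([561, 709, 0]) stool();
translate([-322, 204, 0]) stool();
translate([425, 314, 760]) picture_frame();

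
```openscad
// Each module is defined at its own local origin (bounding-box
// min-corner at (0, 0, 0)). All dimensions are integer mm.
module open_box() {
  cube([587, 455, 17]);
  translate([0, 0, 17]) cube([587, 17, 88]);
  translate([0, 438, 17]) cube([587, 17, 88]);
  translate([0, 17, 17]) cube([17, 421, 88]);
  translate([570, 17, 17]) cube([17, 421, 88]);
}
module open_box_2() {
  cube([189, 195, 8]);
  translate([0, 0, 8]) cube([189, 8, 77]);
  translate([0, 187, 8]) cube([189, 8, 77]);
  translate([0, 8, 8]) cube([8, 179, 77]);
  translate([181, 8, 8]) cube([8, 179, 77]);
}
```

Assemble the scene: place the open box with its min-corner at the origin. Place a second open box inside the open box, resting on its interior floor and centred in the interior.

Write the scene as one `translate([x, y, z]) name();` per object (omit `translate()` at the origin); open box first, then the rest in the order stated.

open_box();
translate([199, 130, 17]) open_box_2();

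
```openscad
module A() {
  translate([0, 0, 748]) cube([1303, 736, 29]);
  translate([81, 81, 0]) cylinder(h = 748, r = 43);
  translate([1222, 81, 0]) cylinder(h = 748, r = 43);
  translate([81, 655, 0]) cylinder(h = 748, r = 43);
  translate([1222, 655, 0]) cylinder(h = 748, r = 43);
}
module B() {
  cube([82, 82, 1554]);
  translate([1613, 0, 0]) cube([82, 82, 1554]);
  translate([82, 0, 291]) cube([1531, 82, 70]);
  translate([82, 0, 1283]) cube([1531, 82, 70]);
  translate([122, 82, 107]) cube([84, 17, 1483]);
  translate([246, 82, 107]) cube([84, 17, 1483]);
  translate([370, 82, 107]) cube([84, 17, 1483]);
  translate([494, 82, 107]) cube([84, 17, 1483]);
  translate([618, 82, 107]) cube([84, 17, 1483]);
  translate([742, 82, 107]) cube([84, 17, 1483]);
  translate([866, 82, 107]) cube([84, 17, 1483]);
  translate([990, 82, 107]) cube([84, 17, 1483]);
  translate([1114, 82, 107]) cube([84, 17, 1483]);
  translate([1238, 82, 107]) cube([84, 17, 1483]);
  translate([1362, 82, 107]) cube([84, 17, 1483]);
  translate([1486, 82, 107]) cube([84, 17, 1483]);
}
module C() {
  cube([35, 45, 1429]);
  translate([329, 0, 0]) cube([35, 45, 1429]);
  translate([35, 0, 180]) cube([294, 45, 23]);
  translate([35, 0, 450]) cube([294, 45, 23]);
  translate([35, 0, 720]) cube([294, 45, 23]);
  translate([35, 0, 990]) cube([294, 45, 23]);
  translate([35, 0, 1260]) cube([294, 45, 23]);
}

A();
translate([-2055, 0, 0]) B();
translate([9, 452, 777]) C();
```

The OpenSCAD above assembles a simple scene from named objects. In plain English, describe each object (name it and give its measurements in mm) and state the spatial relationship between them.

A is a table with a 1303×736 mm rectangular top, 29 mm thick, top surface at z = 777 mm, supported by four round legs of 86 mm diameter, each leg's bounding box inset 38 mm from the nearest pair of top edges, running from the floor.

B is a fence section. Two 82×82 mm posts, 1554 mm tall, stand on the floor with a clear span of 1531 mm between their inner faces. Two horizontal rails of 82×70 mm section span the gap between the posts with their undersides at z = 291 mm and z = 1283 mm, flush with the posts' −y face. 12 pickets, each 84 mm wide, 17 mm thick and 1483 mm tall, are fixed to the +y face of the rails with their bottoms at z = 107 mm, evenly spaced across the span with equal gaps (rounded down to the nearest mm) at the −x end and between each pair — any rounding remainder accumulates at the +x end.

C is a straight ladder. Two 35×45 mm vertical rails, 1429 mm tall, stand 364 mm apart (outside-to-outside) with their front faces coplanar on the −y side. 5 rungs, each 45 mm deep and 23 mm tall, span between the inner faces of the rails, front faces flush with the rails. The lowest rung's underside is at z = 180 mm and rungs are spaced 270 mm apart (underside to underside).

The fence section is on the floor beside the table on its −x side. The ladder is on top of the table.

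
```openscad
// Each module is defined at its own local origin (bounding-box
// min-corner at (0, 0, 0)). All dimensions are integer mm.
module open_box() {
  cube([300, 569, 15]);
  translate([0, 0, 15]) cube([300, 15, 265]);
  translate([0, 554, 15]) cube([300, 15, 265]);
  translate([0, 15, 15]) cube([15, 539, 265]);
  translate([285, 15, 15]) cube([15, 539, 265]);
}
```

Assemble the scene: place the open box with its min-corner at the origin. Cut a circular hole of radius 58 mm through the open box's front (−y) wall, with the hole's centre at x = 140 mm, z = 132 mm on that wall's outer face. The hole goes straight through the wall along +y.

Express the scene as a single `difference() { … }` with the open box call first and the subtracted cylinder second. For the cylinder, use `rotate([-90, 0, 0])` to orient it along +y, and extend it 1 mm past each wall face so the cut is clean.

difference() {
  open_box();
  translate([140, -1, 132]) rotate([-90, 0, 0]) cylinder(h = 17, r = 58);
}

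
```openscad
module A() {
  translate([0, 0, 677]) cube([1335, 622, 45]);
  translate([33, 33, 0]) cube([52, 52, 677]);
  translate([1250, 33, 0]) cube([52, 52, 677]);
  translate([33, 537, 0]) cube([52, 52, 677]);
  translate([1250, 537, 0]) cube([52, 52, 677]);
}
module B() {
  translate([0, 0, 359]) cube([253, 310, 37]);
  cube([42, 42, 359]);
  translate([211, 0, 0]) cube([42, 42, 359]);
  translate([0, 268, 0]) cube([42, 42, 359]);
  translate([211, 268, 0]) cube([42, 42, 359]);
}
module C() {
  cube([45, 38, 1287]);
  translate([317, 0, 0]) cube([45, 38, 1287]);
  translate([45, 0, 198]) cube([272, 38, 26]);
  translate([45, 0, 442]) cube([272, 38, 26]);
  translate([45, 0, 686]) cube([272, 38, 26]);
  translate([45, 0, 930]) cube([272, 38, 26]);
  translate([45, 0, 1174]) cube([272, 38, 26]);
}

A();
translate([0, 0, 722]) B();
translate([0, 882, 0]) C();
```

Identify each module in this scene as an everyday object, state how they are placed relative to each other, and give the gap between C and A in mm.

The ladder's nearest face is 260 mm from the table's +y face.

A is a table. B is a stool. C is a ladder. The stool is on top of the table. The ladder is on the floor beside the table on its +y side. The gap between the ladder and the table is 260 mm.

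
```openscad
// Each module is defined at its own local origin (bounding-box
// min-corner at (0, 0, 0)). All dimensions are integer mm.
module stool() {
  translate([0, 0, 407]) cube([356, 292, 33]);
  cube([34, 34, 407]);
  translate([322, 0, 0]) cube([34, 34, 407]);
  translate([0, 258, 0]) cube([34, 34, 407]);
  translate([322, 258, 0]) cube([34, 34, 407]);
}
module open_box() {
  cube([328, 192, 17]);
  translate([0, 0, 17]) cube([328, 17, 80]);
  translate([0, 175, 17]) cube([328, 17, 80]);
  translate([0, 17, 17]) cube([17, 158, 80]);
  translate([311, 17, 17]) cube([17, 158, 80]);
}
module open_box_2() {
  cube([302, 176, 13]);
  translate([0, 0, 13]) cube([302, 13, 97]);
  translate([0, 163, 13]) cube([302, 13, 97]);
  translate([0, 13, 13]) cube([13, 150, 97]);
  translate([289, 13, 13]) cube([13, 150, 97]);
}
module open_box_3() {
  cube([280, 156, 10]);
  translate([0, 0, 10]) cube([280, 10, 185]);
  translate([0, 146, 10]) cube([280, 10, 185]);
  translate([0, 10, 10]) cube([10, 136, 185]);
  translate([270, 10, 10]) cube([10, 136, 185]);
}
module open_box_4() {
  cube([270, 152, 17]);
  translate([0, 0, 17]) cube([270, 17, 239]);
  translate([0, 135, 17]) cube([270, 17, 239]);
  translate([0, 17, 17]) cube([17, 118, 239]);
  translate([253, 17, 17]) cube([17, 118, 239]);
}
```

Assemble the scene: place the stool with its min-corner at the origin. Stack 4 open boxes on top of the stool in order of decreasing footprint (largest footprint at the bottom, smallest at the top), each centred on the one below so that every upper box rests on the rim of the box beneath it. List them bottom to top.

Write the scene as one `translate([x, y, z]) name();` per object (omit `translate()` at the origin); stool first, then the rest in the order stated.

stool();
translate([14, 50, 440]) open_box();
translate([27, 58, 537]) open_box_2();
translate([38, 68, 647]) open_box_3();
translate([43, 70, 842]) open_box_4();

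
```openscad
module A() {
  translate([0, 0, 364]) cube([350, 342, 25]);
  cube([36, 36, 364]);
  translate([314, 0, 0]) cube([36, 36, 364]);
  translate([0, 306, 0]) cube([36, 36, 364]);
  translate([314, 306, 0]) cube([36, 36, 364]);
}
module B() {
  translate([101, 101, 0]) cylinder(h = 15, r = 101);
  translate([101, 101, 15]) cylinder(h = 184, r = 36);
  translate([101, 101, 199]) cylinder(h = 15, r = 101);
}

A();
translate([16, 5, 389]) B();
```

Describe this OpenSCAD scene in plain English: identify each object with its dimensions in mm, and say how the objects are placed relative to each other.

A is a four-legged stool. The seat is 350×342 mm, 25 mm thick, top at z = 389 mm. It stands on four square legs, each 36×36 mm in cross-section, from z = 0 to the seat underside, each flush with a corner of the seat.

B is a spool: two coaxial disc flanges of radius 101 mm and thickness 15 mm, joined by a core cylinder of radius 36 mm and height 184 mm. The lower flange rests on z = 0 and the three cylinders share a vertical axis.

The spool is on top of the stool.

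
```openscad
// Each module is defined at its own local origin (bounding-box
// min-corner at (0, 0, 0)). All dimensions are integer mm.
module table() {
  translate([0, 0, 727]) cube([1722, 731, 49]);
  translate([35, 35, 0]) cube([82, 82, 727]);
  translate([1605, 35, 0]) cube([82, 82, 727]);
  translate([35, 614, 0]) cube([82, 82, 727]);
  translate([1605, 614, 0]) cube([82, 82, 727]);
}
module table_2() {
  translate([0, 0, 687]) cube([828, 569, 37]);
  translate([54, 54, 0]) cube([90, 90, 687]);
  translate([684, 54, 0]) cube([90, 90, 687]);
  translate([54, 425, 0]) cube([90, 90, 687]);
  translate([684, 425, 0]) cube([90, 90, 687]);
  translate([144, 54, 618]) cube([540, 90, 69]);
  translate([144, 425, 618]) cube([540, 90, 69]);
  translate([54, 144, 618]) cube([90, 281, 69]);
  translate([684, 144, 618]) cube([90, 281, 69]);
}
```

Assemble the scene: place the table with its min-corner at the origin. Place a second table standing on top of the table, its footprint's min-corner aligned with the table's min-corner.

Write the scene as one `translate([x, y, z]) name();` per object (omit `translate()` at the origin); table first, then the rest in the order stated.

table();
translate([0, 0, 776]) table_2();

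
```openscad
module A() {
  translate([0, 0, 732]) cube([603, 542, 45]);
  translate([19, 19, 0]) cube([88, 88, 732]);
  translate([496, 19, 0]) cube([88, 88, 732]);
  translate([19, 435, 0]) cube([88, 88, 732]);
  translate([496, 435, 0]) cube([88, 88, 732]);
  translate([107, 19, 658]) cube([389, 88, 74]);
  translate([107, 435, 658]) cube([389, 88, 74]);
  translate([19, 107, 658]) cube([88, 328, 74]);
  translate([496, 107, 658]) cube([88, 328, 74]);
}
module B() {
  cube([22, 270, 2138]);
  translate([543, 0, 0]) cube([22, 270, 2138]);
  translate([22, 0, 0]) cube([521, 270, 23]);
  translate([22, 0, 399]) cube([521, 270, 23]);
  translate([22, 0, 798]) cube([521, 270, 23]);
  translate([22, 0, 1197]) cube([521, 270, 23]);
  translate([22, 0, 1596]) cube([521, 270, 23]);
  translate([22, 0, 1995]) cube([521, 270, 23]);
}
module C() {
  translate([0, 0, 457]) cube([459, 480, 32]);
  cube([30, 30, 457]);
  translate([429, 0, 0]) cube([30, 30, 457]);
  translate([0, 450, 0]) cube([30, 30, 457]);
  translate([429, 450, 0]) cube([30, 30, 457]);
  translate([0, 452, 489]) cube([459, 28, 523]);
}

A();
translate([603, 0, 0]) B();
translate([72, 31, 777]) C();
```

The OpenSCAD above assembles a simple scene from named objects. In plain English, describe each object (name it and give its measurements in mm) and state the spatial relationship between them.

A is a table with a 603×542 mm rectangular top, 45 mm thick, top surface at z = 777 mm, supported by four 88×88 mm square legs, each inset 19 mm from the nearest pair of top edges, running from the floor. Four apron rails, 88 mm thick and 74 mm tall, run between adjacent legs with their top edges flush with the underside of the top and their outer faces flush with the legs' outer faces.

B is a bookshelf 565 mm wide overall, 270 mm deep and 2138 mm tall. The two sides are 22 mm thick vertical panels. 6 horizontal shelves of 23 mm thickness span between the inner faces of the sides; the lowest shelf sits on the floor and shelves are stacked with a clear vertical gap of 376 mm between each pair.

C is a chair. The seat is a 459×480×32 mm slab with its top at z = 489 mm, on four 30×30 mm corner legs (flush with the seat edges, standing on z = 0). A flat backrest 28 mm thick, 523 mm tall, spans the full seat width and rises from the seat top along its +y edge, rear face flush with the rear of the seat.

The bookshelf is against the table's +x side, with their −y faces flush. The chair is on top of the table, centred.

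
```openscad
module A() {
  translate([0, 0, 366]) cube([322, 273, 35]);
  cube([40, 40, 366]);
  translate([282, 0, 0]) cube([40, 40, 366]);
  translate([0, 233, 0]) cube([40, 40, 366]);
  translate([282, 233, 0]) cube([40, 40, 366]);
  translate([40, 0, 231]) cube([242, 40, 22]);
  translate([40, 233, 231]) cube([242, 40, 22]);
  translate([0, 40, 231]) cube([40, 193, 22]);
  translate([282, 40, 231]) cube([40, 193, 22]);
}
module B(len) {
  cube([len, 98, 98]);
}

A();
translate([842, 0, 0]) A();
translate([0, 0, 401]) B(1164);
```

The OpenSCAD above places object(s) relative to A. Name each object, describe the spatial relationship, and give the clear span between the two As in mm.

A is a stool. B is a beam. A beam spans the tops of two stools. The clear span between the two stools is 520 mm.

Second stool starts at x = 842; first ends at x = 322; clear span = 842 − 322 = 520 mm.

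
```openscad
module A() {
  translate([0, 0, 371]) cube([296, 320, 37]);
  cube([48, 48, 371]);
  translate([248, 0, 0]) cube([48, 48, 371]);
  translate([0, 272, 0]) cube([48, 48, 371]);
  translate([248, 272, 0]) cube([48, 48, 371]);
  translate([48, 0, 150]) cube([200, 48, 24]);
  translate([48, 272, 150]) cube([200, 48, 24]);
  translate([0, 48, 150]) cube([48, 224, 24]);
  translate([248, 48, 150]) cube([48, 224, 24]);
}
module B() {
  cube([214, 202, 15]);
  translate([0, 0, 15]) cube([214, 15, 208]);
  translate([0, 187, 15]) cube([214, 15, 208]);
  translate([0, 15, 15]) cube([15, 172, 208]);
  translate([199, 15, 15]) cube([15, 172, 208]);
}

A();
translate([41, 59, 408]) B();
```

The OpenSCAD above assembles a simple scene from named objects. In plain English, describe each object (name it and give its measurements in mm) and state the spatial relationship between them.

A is a four-legged stool. The seat is 296×320 mm, 37 mm thick, top at z = 408 mm. It stands on four square legs, each 48×48 mm in cross-section, from z = 0 to the seat underside, each flush with a corner of the seat. Four stretchers, 48 mm wide and 24 mm tall, connect adjacent legs with their undersides at z = 150 mm, each running between the inner faces of the legs it joins and aligned with the legs' outer faces on the other axis.

B is an open storage box with external size 214×202×223 mm and wall thickness 15 mm (the base is also 15 mm thick). The base covers the whole footprint; the four walls stand on the base, with the y-facing walls full-width and the x-facing walls fitting between their inner faces.

The open box is on top of the stool, centred.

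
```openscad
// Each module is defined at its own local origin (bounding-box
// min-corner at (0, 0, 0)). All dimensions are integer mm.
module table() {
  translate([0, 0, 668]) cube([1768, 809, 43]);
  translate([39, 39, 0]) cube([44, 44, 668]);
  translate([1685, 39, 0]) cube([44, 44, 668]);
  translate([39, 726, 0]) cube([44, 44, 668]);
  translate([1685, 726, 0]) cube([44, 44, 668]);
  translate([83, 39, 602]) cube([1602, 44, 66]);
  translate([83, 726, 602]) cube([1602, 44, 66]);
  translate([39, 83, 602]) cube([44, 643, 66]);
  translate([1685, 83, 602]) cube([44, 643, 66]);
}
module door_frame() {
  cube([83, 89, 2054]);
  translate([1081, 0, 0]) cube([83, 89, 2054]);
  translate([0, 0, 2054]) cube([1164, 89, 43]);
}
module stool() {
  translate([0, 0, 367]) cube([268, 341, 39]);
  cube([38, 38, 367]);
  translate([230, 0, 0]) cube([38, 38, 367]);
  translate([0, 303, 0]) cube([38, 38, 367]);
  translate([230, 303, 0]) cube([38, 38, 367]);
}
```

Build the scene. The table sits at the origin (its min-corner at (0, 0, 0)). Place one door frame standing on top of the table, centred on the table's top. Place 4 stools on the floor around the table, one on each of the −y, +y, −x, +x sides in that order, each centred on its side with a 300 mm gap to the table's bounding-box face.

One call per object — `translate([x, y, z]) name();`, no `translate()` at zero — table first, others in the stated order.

table();
translate([302, 360, 711]) door_frame();
translate([750, -641, 0]) stool();
translate([750, 1109, 0]) stool();
translate([-568, 234, 0]) stool();
translate([2068, 234, 0]) stool();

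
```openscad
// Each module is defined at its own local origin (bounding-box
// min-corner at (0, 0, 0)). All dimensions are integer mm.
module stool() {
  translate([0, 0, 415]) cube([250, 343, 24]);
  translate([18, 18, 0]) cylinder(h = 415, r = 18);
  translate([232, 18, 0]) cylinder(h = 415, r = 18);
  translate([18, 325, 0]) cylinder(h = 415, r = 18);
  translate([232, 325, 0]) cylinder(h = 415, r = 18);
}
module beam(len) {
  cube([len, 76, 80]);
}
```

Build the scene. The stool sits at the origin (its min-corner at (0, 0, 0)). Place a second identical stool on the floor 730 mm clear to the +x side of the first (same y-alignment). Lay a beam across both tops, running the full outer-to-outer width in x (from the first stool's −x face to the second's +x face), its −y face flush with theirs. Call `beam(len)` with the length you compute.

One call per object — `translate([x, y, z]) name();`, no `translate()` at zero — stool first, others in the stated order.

stool();
translate([980, 0, 0]) stool();
translate([0, 0, 439]) beam(1230);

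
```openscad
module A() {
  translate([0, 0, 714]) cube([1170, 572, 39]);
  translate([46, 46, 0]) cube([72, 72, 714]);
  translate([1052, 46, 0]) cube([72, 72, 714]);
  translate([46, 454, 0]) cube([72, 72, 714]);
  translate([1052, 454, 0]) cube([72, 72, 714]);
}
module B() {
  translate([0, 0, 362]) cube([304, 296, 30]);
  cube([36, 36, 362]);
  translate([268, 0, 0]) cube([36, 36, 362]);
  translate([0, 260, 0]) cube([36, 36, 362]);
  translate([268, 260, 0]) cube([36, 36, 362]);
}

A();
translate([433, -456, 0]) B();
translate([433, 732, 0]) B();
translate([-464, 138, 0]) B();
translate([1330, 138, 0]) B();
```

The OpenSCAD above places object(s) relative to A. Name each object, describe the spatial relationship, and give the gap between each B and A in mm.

Each stool's nearest face is 160 mm from the table's bounding box.

A is a table. B is a stool. Four stools sit around the table at the −y, +y, −x, +x sides. The gap between each stool and the table is 160 mm.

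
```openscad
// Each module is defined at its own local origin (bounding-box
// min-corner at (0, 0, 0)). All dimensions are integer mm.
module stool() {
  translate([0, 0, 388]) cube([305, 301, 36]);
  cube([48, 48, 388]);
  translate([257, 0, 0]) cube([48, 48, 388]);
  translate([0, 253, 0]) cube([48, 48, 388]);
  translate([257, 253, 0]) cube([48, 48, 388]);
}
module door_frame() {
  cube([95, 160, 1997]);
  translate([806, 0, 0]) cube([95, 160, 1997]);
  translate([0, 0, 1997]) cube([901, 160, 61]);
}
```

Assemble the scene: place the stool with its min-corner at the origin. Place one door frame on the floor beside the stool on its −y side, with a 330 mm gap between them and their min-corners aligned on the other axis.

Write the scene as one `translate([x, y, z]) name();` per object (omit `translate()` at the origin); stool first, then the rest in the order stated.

stool();
translate([0, -490, 0]) door_frame();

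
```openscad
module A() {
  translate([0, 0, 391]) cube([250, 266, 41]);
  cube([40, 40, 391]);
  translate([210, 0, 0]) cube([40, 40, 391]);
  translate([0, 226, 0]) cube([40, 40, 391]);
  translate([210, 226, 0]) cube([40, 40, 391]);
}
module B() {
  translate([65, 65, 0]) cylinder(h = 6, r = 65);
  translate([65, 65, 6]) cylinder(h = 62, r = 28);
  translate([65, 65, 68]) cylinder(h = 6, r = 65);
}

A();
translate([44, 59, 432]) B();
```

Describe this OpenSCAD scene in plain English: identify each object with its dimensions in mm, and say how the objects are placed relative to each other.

A is a simple wooden stool: a rectangular seat 250 mm (x) by 266 mm (y), 41 mm thick, top face at z = 432 mm, on four square legs, each 40×40 mm in cross-section. The legs rest on z = 0, each flush with a corner of the seat.

B is a spool: two coaxial disc flanges of radius 65 mm and thickness 6 mm, joined by a core cylinder of radius 28 mm and height 62 mm. The lower flange rests on z = 0 and the three cylinders share a vertical axis.

The spool is on top of the stool.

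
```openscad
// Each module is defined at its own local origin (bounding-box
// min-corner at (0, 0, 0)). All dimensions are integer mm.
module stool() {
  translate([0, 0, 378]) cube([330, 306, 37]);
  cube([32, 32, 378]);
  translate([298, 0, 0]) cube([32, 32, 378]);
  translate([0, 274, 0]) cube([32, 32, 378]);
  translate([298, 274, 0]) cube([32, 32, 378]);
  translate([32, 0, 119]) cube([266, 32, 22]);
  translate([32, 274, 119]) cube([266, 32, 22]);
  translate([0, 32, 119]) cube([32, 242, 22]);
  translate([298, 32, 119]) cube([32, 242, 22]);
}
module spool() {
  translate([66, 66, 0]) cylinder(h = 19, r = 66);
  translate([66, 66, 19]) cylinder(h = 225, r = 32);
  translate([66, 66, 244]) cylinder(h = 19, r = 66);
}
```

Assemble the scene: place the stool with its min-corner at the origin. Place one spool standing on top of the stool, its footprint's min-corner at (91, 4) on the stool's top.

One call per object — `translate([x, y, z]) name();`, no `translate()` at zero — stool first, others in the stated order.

stool();
translate([91, 4, 415]) spool();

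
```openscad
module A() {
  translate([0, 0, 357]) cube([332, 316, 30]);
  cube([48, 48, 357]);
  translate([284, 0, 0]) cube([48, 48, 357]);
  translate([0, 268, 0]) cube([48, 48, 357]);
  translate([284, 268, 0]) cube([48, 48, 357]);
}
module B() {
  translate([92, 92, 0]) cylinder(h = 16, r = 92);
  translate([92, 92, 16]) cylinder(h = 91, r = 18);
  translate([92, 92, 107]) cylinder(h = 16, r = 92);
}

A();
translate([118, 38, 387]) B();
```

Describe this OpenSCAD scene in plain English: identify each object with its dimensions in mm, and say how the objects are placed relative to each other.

A is a four-legged stool. The seat is 332×316 mm, 30 mm thick, top at z = 387 mm. It stands on four square legs, each 48×48 mm in cross-section, from z = 0 to the seat underside, each flush with a corner of the seat.

B is a spool: two coaxial disc flanges of radius 92 mm and thickness 16 mm, joined by a core cylinder of radius 18 mm and height 91 mm. The lower flange rests on z = 0 and the three cylinders share a vertical axis.

The spool is on top of the stool.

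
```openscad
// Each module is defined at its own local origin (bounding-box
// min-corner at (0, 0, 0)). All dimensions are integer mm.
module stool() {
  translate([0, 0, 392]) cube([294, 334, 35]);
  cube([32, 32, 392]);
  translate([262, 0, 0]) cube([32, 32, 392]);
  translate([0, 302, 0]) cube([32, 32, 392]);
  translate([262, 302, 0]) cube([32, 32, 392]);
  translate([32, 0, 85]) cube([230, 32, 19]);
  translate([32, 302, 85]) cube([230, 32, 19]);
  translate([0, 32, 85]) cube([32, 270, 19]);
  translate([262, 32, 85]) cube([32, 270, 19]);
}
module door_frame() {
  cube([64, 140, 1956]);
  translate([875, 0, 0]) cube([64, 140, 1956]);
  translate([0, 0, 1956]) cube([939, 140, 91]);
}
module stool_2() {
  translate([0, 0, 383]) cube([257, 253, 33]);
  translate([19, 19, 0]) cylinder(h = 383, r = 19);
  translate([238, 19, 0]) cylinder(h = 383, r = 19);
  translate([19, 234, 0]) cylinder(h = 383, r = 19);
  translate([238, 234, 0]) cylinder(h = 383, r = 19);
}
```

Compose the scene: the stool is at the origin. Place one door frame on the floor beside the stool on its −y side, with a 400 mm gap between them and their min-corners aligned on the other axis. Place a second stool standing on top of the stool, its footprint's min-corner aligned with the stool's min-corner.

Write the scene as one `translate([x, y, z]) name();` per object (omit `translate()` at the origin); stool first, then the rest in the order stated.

stool();
translate([0, -540, 0]) door_frame();
translate([0, 0, 427]) stool_2();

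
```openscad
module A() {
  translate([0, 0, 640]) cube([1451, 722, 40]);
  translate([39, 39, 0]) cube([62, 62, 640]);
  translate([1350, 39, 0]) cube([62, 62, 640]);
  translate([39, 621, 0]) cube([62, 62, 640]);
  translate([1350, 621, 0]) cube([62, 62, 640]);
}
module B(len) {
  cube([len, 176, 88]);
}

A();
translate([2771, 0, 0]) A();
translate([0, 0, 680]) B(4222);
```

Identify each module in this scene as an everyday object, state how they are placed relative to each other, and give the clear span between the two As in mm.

Second table starts at x = 2771; first ends at x = 1451; clear span = 2771 − 1451 = 1320 mm.

A is a table. B is a beam. A beam spans the tops of two tables. The clear span between the two tables is 1320 mm.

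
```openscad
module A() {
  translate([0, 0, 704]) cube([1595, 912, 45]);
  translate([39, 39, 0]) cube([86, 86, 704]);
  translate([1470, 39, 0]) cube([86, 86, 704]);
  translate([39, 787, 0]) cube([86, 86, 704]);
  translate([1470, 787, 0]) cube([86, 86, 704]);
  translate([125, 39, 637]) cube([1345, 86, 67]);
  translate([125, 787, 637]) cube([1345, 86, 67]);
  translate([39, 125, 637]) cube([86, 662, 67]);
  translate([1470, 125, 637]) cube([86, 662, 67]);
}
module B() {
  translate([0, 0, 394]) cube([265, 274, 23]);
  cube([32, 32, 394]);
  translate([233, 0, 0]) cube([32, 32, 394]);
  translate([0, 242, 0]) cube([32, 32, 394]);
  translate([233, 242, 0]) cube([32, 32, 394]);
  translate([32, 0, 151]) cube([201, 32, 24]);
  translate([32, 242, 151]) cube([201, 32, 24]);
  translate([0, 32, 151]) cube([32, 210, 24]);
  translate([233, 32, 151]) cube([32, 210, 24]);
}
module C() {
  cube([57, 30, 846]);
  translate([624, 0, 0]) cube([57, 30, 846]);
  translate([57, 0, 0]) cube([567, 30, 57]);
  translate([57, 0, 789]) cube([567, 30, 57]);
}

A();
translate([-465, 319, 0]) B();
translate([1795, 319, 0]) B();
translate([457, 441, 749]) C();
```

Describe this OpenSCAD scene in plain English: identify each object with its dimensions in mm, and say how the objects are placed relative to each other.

A is a table: top 1595 mm (x) × 912 mm (y), 45 mm thick, upper face at z = 749 mm, on four 86×86 mm square legs, each inset 39 mm from the nearest pair of top edges, running from z = 0 to the bottom of the top. Four apron rails, 86 mm thick and 67 mm tall, run between adjacent legs with their top edges flush with the underside of the top and their outer faces flush with the legs' outer faces.

B is a four-legged stool. The seat is 265×274 mm, 23 mm thick, top at z = 417 mm. It stands on four square legs, each 32×32 mm in cross-section, from z = 0 to the seat underside, each flush with a corner of the seat. Four stretchers, 32 mm wide and 24 mm tall, connect adjacent legs with their undersides at z = 151 mm, each running between the inner faces of the legs it joins and aligned with the legs' outer faces on the other axis.

C is a picture frame with a 567×732 mm rectangular opening (x by z) and a uniform 57 mm border on every side. Frame depth is 30 mm along y. It is built from two vertical stiles running the full outside height and two horizontal rails spanning the gap between the stiles.

Two stools sit around the table at the −x, +x sides. The picture frame is on top of the table, centred.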